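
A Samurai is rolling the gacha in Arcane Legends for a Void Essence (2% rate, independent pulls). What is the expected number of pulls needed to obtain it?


Expected pulls for a geometric distribution = 1/p = 100 / rate%
= 100 / 2
= 50.0

50.0 pulls


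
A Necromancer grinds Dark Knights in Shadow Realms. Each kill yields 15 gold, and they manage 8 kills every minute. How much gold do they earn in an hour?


Gold per minute = 15 * 8 = 120
Gold per hour = 120 * 60 = 7200

7200 gold/hour


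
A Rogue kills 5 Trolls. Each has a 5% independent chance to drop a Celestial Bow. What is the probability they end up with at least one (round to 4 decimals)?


P(at least one) = 1 - P(none) = 1 - (1-p)^n
p = 5/100 = 0.05
1 - p = 0.95
(1 - p)^5 = 0.95^5 = 0.773781
P(at least one) = 1 - 0.773781 = 0.2262

0.2262


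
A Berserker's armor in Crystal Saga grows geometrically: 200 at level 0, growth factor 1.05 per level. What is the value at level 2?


value = base * growth^level
= 200 * 1.05^2
= 200 * 1.1025
= 220.50

220.50 armor


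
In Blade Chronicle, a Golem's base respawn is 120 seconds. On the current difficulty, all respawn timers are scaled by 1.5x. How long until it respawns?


Respawn time = base * multiplier
= 120 * 1.5
= 180.0 seconds

180.0 seconds


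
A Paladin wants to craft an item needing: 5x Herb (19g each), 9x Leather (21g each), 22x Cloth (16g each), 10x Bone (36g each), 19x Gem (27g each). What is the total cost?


Cost breakdown:
  Herb: 5 * 19 = 95
  Leather: 9 * 21 = 189
  Cloth: 22 * 16 = 352
  Bone: 10 * 36 = 360
  Gem: 19 * 27 = 513
Total = 95 + 189 + 352 + 360 + 513 = 1509

1509 gold


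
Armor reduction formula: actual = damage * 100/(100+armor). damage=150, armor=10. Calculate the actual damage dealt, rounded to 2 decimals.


actual = 150 * 100 / (100 + 10)
= 150 * 100 / 110
= 15000 / 110
= 136.36

136.36 damage


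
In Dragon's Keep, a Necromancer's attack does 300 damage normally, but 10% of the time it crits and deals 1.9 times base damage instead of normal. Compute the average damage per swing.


E[dmg] = base * (1 + crit_chance * (crit_mult - 1))
cc as decimal = 10/100 = 0.1
cm - 1 = 1.9 - 1 = 0.9
Bonus factor = 0.1 * 0.9 = 0.09
Total multiplier = 1 + 0.09 = 1.09
Expected damage = 300 * 1.09 = 327.00

327.00 damage


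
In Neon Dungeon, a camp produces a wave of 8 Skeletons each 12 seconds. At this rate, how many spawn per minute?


Spawns per minute = count * (60 / interval)
= 8 * (60 / 12)
= 8 * 5.0
= 40.0

40.0 per minute


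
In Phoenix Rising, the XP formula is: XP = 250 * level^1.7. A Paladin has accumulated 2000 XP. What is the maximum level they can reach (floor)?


XP = 250 * level^1.7, so level = (XP / 250)^(1/1.7)
= (2000 / 250)^(1/1.7)
= 8.0^0.5882
= 3.398
Floor: level = 3

level 3


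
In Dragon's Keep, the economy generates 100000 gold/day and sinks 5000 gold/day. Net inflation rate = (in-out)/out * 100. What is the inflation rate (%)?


Net gold = 100000 - 5000 = 95000
Inflation rate = net / sunk * 100 = 95000 / 5000 * 100
= 19.0 * 100
= 1900.00%

1900.00%


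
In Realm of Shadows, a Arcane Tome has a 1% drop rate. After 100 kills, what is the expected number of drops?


Expected drops = kills * (drop_rate / 100)
= 100 * (1 / 100)
= 100 * 0.01
= 1.0

1.0 drops


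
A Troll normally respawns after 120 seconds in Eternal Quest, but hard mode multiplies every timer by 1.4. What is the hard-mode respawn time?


Respawn time = base * multiplier
= 120 * 1.4
= 168.0 seconds

168.0 seconds


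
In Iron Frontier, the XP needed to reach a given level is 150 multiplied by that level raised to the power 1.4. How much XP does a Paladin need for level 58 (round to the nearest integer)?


XP = 150 * level^1.4
Substitute level = 58:
XP = 150 * 58^1.4
= 150 * 294.3061
= 44146

44146 XP


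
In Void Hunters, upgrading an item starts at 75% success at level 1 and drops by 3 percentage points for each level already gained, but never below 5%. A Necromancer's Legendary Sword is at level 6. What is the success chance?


raw_rate = 75 - 3 * (6 - 1)
= 75 - 3 * 5
= 75 - 15
= 60
Apply floor: max(60, 5) = 60%

60%


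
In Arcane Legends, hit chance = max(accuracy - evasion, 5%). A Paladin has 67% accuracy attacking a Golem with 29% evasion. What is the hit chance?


accuracy - evasion = 67 - 29 = 38
Apply floor: max(38, 5) = 38
Hit chance = 38%

38%


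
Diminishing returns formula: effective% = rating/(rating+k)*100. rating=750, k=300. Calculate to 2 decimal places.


effective% = rating / (rating + k) * 100
= 750 / (750 + 300) * 100
= 750 / 1050 * 100
= 0.714286 * 100
= 71.43%

71.43%


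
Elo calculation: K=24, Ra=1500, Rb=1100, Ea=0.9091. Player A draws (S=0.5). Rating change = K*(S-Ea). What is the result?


Elo update: delta = K * (S - Ea), where S = 0.5 (draws)
S - Ea = 0.5 - 0.9091 = -0.4091
Rating change = 24 * -0.4091
= -9.82

-9.82 rating points


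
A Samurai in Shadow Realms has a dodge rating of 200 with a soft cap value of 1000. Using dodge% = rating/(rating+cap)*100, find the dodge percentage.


dodge% = 200 / (200 + 1000) * 100
= 200 / 1200 * 100
= 0.166667 * 100
= 16.67%

16.67%


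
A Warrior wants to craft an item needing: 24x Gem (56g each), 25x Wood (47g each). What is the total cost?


Cost breakdown:
  Gem: 24 * 56 = 1344
  Wood: 25 * 47 = 1175
Total = 1344 + 1175 = 2519

2519 gold


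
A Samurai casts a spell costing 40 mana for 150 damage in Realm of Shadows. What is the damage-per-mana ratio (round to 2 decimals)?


Efficiency = damage / mana
= 150 / 40
= 3.75

3.75 dmg/mana


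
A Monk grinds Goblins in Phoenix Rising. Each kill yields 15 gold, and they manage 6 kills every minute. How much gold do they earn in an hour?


Gold per minute = 15 * 6 = 90
Gold per hour = 90 * 60 = 5400

5400 gold/hour


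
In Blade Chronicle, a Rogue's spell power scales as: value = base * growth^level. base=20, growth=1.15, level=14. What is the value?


value = base * growth^level
= 20 * 1.15^14
= 20 * 7.075706
= 141.51

141.51 spell power


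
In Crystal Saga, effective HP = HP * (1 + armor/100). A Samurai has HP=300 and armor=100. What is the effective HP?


EHP = 300 * (1 + 100/100)
= 300 * (1 + 1.0)
= 300 * 2.0
= 600.0

600.0 EHP


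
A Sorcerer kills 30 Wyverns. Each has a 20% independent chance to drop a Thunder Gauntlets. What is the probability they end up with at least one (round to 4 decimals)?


P(at least one) = 1 - P(none) = 1 - (1-p)^n
p = 20/100 = 0.2
1 - p = 0.8
(1 - p)^30 = 0.8^30 = 0.001238
P(at least one) = 1 - 0.001238 = 0.9988

0.9988


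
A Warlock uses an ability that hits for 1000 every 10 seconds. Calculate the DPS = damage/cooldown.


DPS = damage / cooldown
= 1000 / 10
= 100.00

100.00 DPS


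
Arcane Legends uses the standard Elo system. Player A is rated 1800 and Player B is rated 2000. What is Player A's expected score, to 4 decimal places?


Elo expected score: Ea = 1/(1 + 10^((Rb-Ra)/400))
Rb - Ra = 2000 - 1800 = 200
(Rb-Ra)/400 = 200/400 = 0.5
10^0.5 = 3.162278
Ea = 1/(1 + 3.162278) = 1/4.162278 = 0.2403

0.2403


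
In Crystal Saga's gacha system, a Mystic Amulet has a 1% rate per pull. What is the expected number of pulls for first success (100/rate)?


Expected pulls for a geometric distribution = 1/p = 100 / rate%
= 100 / 1
= 100.0

100.0 pulls


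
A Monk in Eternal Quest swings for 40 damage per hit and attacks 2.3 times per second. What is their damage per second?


DPS = damage * attack_speed
= 40 * 2.3
= 92.0

92.0 DPS


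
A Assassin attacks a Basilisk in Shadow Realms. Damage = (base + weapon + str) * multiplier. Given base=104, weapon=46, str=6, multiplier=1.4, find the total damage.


Sum base + weapon + str = 104 + 46 + 6 = 156
Multiply by 1.4:
156 * 1.4 = 218.4

218.4 damage


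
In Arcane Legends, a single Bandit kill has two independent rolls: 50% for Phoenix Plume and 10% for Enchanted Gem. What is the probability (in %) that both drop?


For independent events, P(both) = P(A) * P(B)
= 50% * 10%
= 500 / 100 %
= 5.0%

5.0%


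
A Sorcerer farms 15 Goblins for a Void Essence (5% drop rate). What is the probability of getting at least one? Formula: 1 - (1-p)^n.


P(at least one) = 1 - P(none) = 1 - (1-p)^n
p = 5/100 = 0.05
1 - p = 0.95
(1 - p)^15 = 0.95^15 = 0.463291
P(at least one) = 1 - 0.463291 = 0.5367

0.5367


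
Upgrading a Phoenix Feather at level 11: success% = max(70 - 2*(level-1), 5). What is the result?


raw_rate = 70 - 2 * (11 - 1)
= 70 - 2 * 10
= 70 - 20
= 50
Apply floor: max(50, 5) = 50%

50%


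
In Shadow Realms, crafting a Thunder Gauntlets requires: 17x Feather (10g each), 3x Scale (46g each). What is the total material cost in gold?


Cost breakdown:
  Feather: 17 * 10 = 170
  Scale: 3 * 46 = 138
Total = 170 + 138 = 308

308 gold


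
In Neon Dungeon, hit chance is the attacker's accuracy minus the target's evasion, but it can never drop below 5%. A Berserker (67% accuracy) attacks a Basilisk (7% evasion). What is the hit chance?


accuracy - evasion = 67 - 7 = 60
Apply floor: max(60, 5) = 60
Hit chance = 60%

60%


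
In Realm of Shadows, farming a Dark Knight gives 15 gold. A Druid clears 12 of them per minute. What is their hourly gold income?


Gold per minute = 15 * 12 = 180
Gold per hour = 180 * 60 = 10800

10800 gold/hour


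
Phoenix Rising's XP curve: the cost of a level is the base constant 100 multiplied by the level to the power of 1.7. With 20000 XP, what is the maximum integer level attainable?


XP = 100 * level^1.7, so level = (XP / 100)^(1/1.7)
= (20000 / 100)^(1/1.7)
= 200.0^0.5882
= 22.5708
Floor: level = 22

level 22


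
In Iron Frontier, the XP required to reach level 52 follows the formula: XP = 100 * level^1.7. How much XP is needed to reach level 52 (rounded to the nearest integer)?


XP = 100 * level^1.7
Substitute level = 52:
XP = 100 * 52^1.7
= 100 * 826.4293
= 82643

82643 XP


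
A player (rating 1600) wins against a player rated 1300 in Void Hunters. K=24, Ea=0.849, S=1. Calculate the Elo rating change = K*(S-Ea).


Elo update: delta = K * (S - Ea), where S = 1 (wins)
S - Ea = 1 - 0.849 = 0.151
Rating change = 24 * 0.151
= 3.62

3.62 rating points


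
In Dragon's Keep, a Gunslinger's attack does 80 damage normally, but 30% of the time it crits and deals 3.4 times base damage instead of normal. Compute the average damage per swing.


E[dmg] = base * (1 + crit_chance * (crit_mult - 1))
cc as decimal = 30/100 = 0.3
cm - 1 = 3.4 - 1 = 2.4
Bonus factor = 0.3 * 2.4 = 0.72
Total multiplier = 1 + 0.72 = 1.72
Expected damage = 80 * 1.72 = 137.60

137.60 damage


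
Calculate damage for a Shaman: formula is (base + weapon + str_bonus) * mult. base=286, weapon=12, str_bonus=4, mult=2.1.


Sum base + weapon + str = 286 + 12 + 4 = 302
Multiply by 2.1:
302 * 2.1 = 634.2

634.2 damage


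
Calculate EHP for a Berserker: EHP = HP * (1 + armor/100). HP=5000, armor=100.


EHP = 5000 * (1 + 100/100)
= 5000 * (1 + 1.0)
= 5000 * 2.0
= 10000.0

10000.0 EHP


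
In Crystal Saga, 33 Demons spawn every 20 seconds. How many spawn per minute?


Spawns per minute = count * (60 / interval)
= 33 * (60 / 20)
= 33 * 3.0
= 99.0

99.0 per minute


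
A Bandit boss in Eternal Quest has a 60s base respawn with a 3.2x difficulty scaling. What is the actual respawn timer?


Respawn time = base * multiplier
= 60 * 3.2
= 192.0 seconds

192.0 seconds


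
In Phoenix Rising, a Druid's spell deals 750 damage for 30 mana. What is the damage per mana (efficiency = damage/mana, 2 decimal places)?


Efficiency = damage / mana
= 750 / 30
= 25.00

25.00 dmg/mana


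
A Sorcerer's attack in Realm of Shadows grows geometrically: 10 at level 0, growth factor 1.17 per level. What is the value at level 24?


value = base * growth^level
= 10 * 1.17^24
= 10 * 43.297287
= 432.97

432.97 attack


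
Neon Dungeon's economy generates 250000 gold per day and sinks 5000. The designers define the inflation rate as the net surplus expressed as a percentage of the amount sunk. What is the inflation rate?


Net gold = 250000 - 5000 = 245000
Inflation rate = net / sunk * 100 = 245000 / 5000 * 100
= 49.0 * 100
= 4900.00%

4900.00%


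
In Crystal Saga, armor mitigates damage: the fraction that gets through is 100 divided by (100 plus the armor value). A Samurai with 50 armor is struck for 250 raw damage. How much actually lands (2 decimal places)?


actual = 250 * 100 / (100 + 50)
= 250 * 100 / 150
= 25000 / 150
= 166.67

166.67 damage


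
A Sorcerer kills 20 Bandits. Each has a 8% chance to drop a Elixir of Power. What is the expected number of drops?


Expected drops = kills * (drop_rate / 100)
= 20 * (8 / 100)
= 20 * 0.08
= 1.6

1.6 drops


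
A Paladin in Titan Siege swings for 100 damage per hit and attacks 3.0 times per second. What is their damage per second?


DPS = damage * attack_speed
= 100 * 3.0
= 300.0

300.0 DPS


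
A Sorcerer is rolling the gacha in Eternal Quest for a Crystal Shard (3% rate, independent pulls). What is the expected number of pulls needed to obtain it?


Expected pulls for a geometric distribution = 1/p = 100 / rate%
= 100 / 3
= 33.33

33.33 pulls


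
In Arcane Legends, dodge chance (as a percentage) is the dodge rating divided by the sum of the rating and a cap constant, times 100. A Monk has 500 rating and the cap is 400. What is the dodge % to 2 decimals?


dodge% = 500 / (500 + 400) * 100
= 500 / 900 * 100
= 0.555556 * 100
= 55.56%

55.56%


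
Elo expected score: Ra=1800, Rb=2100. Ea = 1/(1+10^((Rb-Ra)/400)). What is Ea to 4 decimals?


Elo expected score: Ea = 1/(1 + 10^((Rb-Ra)/400))
Rb - Ra = 2100 - 1800 = 300
(Rb-Ra)/400 = 300/400 = 0.75
10^0.75 = 5.623413
Ea = 1/(1 + 5.623413) = 1/6.623413 = 0.1510

0.1510


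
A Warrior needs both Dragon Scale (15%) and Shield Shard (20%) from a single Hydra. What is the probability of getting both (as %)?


For independent events, P(both) = P(A) * P(B)
= 15% * 20%
= 300 / 100 %
= 3.0%

3.0%


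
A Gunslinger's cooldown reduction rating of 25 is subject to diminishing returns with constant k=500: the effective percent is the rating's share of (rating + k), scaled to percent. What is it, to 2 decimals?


effective% = rating / (rating + k) * 100
= 25 / (25 + 500) * 100
= 25 / 525 * 100
= 0.047619 * 100
= 4.76%

4.76%


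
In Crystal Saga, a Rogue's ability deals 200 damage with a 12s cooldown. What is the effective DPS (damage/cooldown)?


DPS = damage / cooldown
= 200 / 12
= 16.67

16.67 DPS


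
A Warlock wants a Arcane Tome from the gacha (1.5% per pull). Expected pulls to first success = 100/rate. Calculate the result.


Expected pulls for a geometric distribution = 1/p = 100 / rate%
= 100 / 1.5
= 66.67

66.67 pulls


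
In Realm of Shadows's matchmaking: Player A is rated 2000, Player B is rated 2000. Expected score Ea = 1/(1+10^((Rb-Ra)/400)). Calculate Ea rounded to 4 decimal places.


Elo expected score: Ea = 1/(1 + 10^((Rb-Ra)/400))
Rb - Ra = 2000 - 2000 = 0
(Rb-Ra)/400 = 0/400 = 0.0
10^0.0 = 1.0
Ea = 1/(1 + 1.0) = 1/2.0 = 0.5000

0.5000


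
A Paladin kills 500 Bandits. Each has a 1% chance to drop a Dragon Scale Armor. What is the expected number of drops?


Expected drops = kills * (drop_rate / 100)
= 500 * (1 / 100)
= 500 * 0.01
= 5.0

5.0 drops


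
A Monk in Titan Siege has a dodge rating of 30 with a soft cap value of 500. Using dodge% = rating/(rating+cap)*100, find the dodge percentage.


dodge% = 30 / (30 + 500) * 100
= 30 / 530 * 100
= 0.056604 * 100
= 5.66%

5.66%


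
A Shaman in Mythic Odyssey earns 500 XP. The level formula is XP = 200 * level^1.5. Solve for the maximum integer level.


XP = 200 * level^1.5, so level = (XP / 200)^(1/1.5)
= (500 / 200)^(1/1.5)
= 2.5^0.6667
= 1.842
Floor: level = 1

level 1


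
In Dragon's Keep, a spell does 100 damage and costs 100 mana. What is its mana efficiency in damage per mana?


Efficiency = damage / mana
= 100 / 100
= 1.00

1.00 dmg/mana


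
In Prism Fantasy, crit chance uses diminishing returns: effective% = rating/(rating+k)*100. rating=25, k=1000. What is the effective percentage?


effective% = rating / (rating + k) * 100
= 25 / (25 + 1000) * 100
= 25 / 1025 * 100
= 0.02439 * 100
= 2.44%

2.44%


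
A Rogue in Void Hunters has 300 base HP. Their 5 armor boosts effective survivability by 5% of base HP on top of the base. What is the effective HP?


EHP = 300 * (1 + 5/100)
= 300 * (1 + 0.05)
= 300 * 1.05
= 315.0

315.0 EHP


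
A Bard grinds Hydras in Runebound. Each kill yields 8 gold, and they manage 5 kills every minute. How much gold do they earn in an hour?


Gold per minute = 8 * 5 = 40
Gold per hour = 40 * 60 = 2400

2400 gold/hour


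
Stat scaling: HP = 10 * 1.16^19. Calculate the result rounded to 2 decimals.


value = base * growth^level
= 10 * 1.16^19
= 10 * 16.776517
= 167.77

167.77 HP


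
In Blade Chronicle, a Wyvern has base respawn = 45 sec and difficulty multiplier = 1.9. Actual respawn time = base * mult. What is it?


Respawn time = base * multiplier
= 45 * 1.9
= 85.5 seconds

85.5 seconds


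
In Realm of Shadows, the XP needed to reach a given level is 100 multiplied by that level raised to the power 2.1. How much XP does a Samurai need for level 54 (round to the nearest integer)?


XP = 100 * level^2.1
Substitute level = 54:
XP = 100 * 54^2.1
= 100 * 4345.3713
= 434537

434537 XP


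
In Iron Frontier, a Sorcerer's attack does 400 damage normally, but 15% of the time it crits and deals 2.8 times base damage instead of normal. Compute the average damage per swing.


E[dmg] = base * (1 + crit_chance * (crit_mult - 1))
cc as decimal = 15/100 = 0.15
cm - 1 = 2.8 - 1 = 1.8
Bonus factor = 0.15 * 1.8 = 0.27
Total multiplier = 1 + 0.27 = 1.27
Expected damage = 400 * 1.27 = 508.00

508.00 damage


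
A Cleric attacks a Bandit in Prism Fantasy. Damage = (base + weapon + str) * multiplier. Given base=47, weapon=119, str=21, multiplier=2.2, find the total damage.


Sum base + weapon + str = 47 + 119 + 21 = 187
Multiply by 2.2:
187 * 2.2 = 411.4

411.4 damage


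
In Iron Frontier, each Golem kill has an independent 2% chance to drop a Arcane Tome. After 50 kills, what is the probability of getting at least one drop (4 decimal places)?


P(at least one) = 1 - P(none) = 1 - (1-p)^n
p = 2/100 = 0.02
1 - p = 0.98
(1 - p)^50 = 0.98^50 = 0.364170
P(at least one) = 1 - 0.364170 = 0.6358

0.6358


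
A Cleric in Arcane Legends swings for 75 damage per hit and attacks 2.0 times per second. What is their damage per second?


DPS = damage * attack_speed
= 75 * 2.0
= 150.0

150.0 DPS


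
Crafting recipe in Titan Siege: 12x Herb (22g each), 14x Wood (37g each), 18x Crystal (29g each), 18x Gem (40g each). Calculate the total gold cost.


Cost breakdown:
  Herb: 12 * 22 = 264
  Wood: 14 * 37 = 518
  Crystal: 18 * 29 = 522
  Gem: 18 * 40 = 720
Total = 264 + 518 + 522 + 720 = 2024

2024 gold


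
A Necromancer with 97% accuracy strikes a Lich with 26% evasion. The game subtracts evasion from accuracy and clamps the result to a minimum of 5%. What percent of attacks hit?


accuracy - evasion = 97 - 26 = 71
Apply floor: max(71, 5) = 71
Hit chance = 71%

71%


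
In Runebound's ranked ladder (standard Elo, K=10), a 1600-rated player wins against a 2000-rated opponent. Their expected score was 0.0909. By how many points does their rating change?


Elo update: delta = K * (S - Ea), where S = 1 (wins)
S - Ea = 1 - 0.0909 = 0.9091
Rating change = 10 * 0.9091
= 9.09

9.09 rating points


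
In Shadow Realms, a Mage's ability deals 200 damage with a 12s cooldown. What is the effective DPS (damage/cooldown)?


DPS = damage / cooldown
= 200 / 12
= 16.67

16.67 DPS


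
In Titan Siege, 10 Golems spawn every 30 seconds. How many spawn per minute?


Spawns per minute = count * (60 / interval)
= 10 * (60 / 30)
= 10 * 2.0
= 20.0

20.0 per minute


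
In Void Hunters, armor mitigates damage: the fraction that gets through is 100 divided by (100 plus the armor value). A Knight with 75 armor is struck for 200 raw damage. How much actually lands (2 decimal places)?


actual = 200 * 100 / (100 + 75)
= 200 * 100 / 175
= 20000 / 175
= 114.29

114.29 damage


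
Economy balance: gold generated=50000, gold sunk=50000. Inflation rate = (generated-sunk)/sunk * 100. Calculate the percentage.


Net gold = 50000 - 50000 = 0
Inflation rate = net / sunk * 100 = 0 / 50000 * 100
= 0.0 * 100
= 0.00%

0.00%


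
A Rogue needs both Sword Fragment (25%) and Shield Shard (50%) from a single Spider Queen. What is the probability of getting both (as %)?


For independent events, P(both) = P(A) * P(B)
= 25% * 50%
= 1250 / 100 %
= 12.5%

12.5%


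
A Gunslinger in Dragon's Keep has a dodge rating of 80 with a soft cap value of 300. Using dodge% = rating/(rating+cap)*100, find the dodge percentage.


dodge% = 80 / (80 + 300) * 100
= 80 / 380 * 100
= 0.210526 * 100
= 21.05%

21.05%


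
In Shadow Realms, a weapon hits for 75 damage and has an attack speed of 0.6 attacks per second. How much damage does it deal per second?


DPS = damage * attack_speed
= 75 * 0.6
= 45.0

45.0 DPS


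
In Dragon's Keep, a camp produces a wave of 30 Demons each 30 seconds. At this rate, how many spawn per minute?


Spawns per minute = count * (60 / interval)
= 30 * (60 / 30)
= 30 * 2.0
= 60.0

60.0 per minute


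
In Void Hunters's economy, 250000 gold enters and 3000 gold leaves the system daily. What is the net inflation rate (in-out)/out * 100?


Net gold = 250000 - 3000 = 247000
Inflation rate = net / sunk * 100 = 247000 / 3000 * 100
= 82.333333 * 100
= 8233.33%

8233.33%


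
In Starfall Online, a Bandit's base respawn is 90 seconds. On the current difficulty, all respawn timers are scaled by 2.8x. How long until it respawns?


Respawn time = base * multiplier
= 90 * 2.8
= 252.0 seconds

252.0 seconds


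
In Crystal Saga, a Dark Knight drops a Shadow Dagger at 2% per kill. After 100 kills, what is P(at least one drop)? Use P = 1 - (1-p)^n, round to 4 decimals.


P(at least one) = 1 - P(none) = 1 - (1-p)^n
p = 2/100 = 0.02
1 - p = 0.98
(1 - p)^100 = 0.98^100 = 0.132620
P(at least one) = 1 - 0.132620 = 0.8674

0.8674


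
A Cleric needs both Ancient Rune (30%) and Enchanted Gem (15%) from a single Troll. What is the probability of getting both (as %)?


For independent events, P(both) = P(A) * P(B)
= 30% * 15%
= 450 / 100 %
= 4.5%

4.5%


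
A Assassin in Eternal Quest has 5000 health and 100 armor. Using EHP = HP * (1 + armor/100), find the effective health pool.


EHP = 5000 * (1 + 100/100)
= 5000 * (1 + 1.0)
= 5000 * 2.0
= 10000.0

10000.0 EHP


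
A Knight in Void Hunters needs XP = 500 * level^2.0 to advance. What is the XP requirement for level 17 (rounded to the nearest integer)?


XP = 500 * level^2.0
Substitute level = 17:
XP = 500 * 17^2.0
= 500 * 289.0
= 144500

144500 XP


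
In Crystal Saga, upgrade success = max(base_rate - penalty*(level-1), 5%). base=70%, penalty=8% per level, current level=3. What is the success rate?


raw_rate = 70 - 8 * (3 - 1)
= 70 - 8 * 2
= 70 - 16
= 54
Apply floor: max(54, 5) = 54%

54%


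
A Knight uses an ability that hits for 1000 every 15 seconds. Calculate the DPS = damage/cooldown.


DPS = damage / cooldown
= 1000 / 15
= 66.67

66.67 DPS


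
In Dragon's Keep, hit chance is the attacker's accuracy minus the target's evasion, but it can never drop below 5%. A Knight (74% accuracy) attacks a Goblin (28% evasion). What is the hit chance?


accuracy - evasion = 74 - 28 = 46
Apply floor: max(46, 5) = 46
Hit chance = 46%

46%


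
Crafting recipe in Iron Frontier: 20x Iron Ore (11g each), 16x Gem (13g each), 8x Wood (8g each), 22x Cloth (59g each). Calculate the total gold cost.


Cost breakdown:
  Iron Ore: 20 * 11 = 220
  Gem: 16 * 13 = 208
  Wood: 8 * 8 = 64
  Cloth: 22 * 59 = 1298
Total = 220 + 208 + 64 + 1298 = 1790

1790 gold


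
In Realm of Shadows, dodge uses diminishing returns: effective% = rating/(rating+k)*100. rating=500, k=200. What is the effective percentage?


effective% = rating / (rating + k) * 100
= 500 / (500 + 200) * 100
= 500 / 700 * 100
= 0.714286 * 100
= 71.43%

71.43%


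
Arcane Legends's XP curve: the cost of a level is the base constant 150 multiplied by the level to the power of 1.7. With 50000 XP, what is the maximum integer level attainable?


XP = 150 * level^1.7, so level = (XP / 150)^(1/1.7)
= (50000 / 150)^(1/1.7)
= 333.3333^0.5882
= 30.4822
Floor: level = 30

level 30


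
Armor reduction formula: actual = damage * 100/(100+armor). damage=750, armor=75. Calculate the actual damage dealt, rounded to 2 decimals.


actual = 750 * 100 / (100 + 75)
= 750 * 100 / 175
= 75000 / 175
= 428.57

428.57 damage


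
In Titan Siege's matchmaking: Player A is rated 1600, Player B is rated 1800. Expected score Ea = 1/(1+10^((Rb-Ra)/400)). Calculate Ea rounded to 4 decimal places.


Elo expected score: Ea = 1/(1 + 10^((Rb-Ra)/400))
Rb - Ra = 1800 - 1600 = 200
(Rb-Ra)/400 = 200/400 = 0.5
10^0.5 = 3.162278
Ea = 1/(1 + 3.162278) = 1/4.162278 = 0.2403

0.2403


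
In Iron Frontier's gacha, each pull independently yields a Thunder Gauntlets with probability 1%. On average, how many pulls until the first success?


Expected pulls for a geometric distribution = 1/p = 100 / rate%
= 100 / 1
= 100.0

100.0 pulls


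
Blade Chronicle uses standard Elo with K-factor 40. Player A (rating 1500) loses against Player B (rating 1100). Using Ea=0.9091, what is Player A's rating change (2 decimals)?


Elo update: delta = K * (S - Ea), where S = 0 (loses)
S - Ea = 0 - 0.9091 = -0.9091
Rating change = 40 * -0.9091
= -36.36

-36.36 rating points


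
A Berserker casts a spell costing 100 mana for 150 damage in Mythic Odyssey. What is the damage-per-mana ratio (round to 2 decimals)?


Efficiency = damage / mana
= 150 / 100
= 1.50

1.50 dmg/mana


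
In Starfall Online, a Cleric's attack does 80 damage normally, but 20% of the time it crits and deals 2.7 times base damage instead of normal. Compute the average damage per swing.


E[dmg] = base * (1 + crit_chance * (crit_mult - 1))
cc as decimal = 20/100 = 0.2
cm - 1 = 2.7 - 1 = 1.7
Bonus factor = 0.2 * 1.7 = 0.34
Total multiplier = 1 + 0.34 = 1.34
Expected damage = 80 * 1.34 = 107.20

107.20 damage


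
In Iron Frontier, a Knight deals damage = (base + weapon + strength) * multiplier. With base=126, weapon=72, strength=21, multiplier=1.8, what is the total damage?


Sum base + weapon + str = 126 + 72 + 21 = 219
Multiply by 1.8:
219 * 1.8 = 394.2

394.2 damage


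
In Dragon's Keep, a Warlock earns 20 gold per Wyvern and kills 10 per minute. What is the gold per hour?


Gold per minute = 20 * 10 = 200
Gold per hour = 200 * 60 = 12000

12000 gold/hour


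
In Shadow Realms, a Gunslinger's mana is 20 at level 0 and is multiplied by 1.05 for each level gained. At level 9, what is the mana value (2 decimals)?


value = base * growth^level
= 20 * 1.05^9
= 20 * 1.551328
= 31.03

31.03 mana


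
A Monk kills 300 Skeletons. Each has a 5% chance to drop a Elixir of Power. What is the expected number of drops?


Expected drops = kills * (drop_rate / 100)
= 300 * (5 / 100)
= 300 * 0.05
= 15.0

15.0 drops


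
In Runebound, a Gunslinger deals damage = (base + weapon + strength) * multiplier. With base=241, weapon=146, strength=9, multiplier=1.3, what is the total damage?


Sum base + weapon + str = 241 + 146 + 9 = 396
Multiply by 1.3:
396 * 1.3 = 514.8

514.8 damage


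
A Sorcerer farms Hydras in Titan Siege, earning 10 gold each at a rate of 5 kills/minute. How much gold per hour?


Gold per minute = 10 * 5 = 50
Gold per hour = 50 * 60 = 3000

3000 gold/hour


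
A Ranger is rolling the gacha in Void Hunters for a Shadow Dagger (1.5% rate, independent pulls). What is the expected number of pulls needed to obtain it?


Expected pulls for a geometric distribution = 1/p = 100 / rate%
= 100 / 1.5
= 66.67

66.67 pulls


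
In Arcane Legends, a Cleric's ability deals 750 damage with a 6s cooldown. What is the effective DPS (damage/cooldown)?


DPS = damage / cooldown
= 750 / 6
= 125.00

125.00 DPS


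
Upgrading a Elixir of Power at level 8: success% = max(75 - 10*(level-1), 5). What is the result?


raw_rate = 75 - 10 * (8 - 1)
= 75 - 10 * 7
= 75 - 70
= 5
Apply floor: max(5, 5) = 5%

5%


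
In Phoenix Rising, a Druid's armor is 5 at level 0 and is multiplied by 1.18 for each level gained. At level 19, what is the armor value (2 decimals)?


value = base * growth^level
= 5 * 1.18^19
= 5 * 23.214436
= 116.07

116.07 armor


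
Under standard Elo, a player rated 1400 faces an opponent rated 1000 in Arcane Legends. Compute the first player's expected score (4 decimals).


Elo expected score: Ea = 1/(1 + 10^((Rb-Ra)/400))
Rb - Ra = 1000 - 1400 = -400
(Rb-Ra)/400 = -400/400 = -1.0
10^-1.0 = 0.1
Ea = 1/(1 + 0.1) = 1/1.1 = 0.9091

0.9091


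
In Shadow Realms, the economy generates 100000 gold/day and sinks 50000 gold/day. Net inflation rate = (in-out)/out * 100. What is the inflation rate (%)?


Net gold = 100000 - 50000 = 50000
Inflation rate = net / sunk * 100 = 50000 / 50000 * 100
= 1.0 * 100
= 100.00%

100.00%


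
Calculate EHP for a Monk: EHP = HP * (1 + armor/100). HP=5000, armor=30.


EHP = 5000 * (1 + 30/100)
= 5000 * (1 + 0.3)
= 5000 * 1.3
= 6500.0

6500.0 EHP


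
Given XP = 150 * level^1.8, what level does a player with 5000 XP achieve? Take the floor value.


XP = 150 * level^1.8, so level = (XP / 150)^(1/1.8)
= (5000 / 150)^(1/1.8)
= 33.3333^0.5556
= 7.0153
Floor: level = 7

level 7


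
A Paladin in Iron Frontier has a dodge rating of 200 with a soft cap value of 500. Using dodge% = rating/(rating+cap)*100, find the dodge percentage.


dodge% = 200 / (200 + 500) * 100
= 200 / 700 * 100
= 0.285714 * 100
= 28.57%

28.57%


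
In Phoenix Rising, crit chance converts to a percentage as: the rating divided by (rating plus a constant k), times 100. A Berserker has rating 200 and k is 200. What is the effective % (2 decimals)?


effective% = rating / (rating + k) * 100
= 200 / (200 + 200) * 100
= 200 / 400 * 100
= 0.5 * 100
= 50.00%

50.00%


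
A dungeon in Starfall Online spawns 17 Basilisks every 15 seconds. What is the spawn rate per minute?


Spawns per minute = count * (60 / interval)
= 17 * (60 / 15)
= 17 * 4.0
= 68.0

68.0 per minute


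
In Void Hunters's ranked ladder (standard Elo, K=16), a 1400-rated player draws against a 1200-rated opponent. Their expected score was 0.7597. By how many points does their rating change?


Elo update: delta = K * (S - Ea), where S = 0.5 (draws)
S - Ea = 0.5 - 0.7597 = -0.2597
Rating change = 16 * -0.2597
= -4.16

-4.16 rating points


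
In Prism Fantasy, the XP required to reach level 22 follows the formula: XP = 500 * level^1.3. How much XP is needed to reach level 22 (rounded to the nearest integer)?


XP = 500 * level^1.3
Substitute level = 22:
XP = 500 * 22^1.3
= 500 * 55.6096
= 27805

27805 XP


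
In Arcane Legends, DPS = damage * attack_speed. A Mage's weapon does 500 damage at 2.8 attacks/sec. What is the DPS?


DPS = damage * attack_speed
= 500 * 2.8
= 1400.0

1400.0 DPS


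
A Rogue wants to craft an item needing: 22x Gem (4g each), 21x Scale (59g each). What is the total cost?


Cost breakdown:
  Gem: 22 * 4 = 88
  Scale: 21 * 59 = 1239
Total = 88 + 1239 = 1327

1327 gold


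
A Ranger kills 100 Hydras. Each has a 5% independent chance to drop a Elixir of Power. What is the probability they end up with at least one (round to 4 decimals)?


P(at least one) = 1 - P(none) = 1 - (1-p)^n
p = 5/100 = 0.05
1 - p = 0.95
(1 - p)^100 = 0.95^100 = 0.005921
P(at least one) = 1 - 0.005921 = 0.9941

0.9941


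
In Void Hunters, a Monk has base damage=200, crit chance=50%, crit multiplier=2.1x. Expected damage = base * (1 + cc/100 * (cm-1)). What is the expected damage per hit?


E[dmg] = base * (1 + crit_chance * (crit_mult - 1))
cc as decimal = 50/100 = 0.5
cm - 1 = 2.1 - 1 = 1.1
Bonus factor = 0.5 * 1.1 = 0.55
Total multiplier = 1 + 0.55 = 1.55
Expected damage = 200 * 1.55 = 310.00

310.00 damage


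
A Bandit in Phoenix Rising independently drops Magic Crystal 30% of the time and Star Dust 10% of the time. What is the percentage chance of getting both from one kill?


For independent events, P(both) = P(A) * P(B)
= 30% * 10%
= 300 / 100 %
= 3.0%

3.0%


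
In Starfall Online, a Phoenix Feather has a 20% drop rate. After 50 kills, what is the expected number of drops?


Expected drops = kills * (drop_rate / 100)
= 50 * (20 / 100)
= 50 * 0.2
= 10.0

10.0 drops


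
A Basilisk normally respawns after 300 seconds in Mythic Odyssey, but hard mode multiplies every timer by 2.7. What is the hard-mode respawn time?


Respawn time = base * multiplier
= 300 * 2.7
= 810.0 seconds

810.0 seconds


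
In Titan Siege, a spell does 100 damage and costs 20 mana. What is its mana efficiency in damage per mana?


Efficiency = damage / mana
= 100 / 20
= 5.00

5.00 dmg/mana


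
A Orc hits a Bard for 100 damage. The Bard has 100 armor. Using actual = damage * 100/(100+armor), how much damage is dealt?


actual = 100 * 100 / (100 + 100)
= 100 * 100 / 200
= 10000 / 200
= 50.00

50.00 damage


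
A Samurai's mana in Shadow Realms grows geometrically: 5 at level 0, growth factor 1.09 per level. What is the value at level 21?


value = base * growth^level
= 5 * 1.09^21
= 5 * 6.108808
= 30.54

30.54 mana


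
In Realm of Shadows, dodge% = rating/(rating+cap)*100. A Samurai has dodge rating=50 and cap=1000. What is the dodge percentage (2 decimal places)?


dodge% = 50 / (50 + 1000) * 100
= 50 / 1050 * 100
= 0.047619 * 100
= 4.76%

4.76%


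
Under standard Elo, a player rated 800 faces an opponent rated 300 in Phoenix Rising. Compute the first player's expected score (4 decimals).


Elo expected score: Ea = 1/(1 + 10^((Rb-Ra)/400))
Rb - Ra = 300 - 800 = -500
(Rb-Ra)/400 = -500/400 = -1.25
10^-1.25 = 0.056234
Ea = 1/(1 + 0.056234) = 1/1.056234 = 0.9468

0.9468


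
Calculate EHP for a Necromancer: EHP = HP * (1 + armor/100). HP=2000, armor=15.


EHP = 2000 * (1 + 15/100)
= 2000 * (1 + 0.15)
= 2000 * 1.15
= 2300.0

2300.0 EHP


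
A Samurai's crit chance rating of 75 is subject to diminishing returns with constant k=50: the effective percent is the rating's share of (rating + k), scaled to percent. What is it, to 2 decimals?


effective% = rating / (rating + k) * 100
= 75 / (75 + 50) * 100
= 75 / 125 * 100
= 0.6 * 100
= 60.00%

60.00%


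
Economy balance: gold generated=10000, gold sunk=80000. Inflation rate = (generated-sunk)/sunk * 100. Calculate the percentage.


Net gold = 10000 - 80000 = -70000
Inflation rate = net / sunk * 100 = -70000 / 80000 * 100
= -0.875 * 100
= -87.50%

-87.50%


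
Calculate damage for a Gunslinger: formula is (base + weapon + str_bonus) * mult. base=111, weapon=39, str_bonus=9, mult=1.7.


Sum base + weapon + str = 111 + 39 + 9 = 159
Multiply by 1.7:
159 * 1.7 = 270.3

270.3 damage


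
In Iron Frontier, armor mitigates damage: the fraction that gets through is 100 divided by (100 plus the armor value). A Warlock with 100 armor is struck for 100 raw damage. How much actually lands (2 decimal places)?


actual = 100 * 100 / (100 + 100)
= 100 * 100 / 200
= 10000 / 200
= 50.00

50.00 damage


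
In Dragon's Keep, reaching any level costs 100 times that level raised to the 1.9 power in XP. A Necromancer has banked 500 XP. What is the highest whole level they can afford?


XP = 100 * level^1.9, so level = (XP / 100)^(1/1.9)
= (500 / 100)^(1/1.9)
= 5.0^0.5263
= 2.3328
Floor: level = 2

level 2


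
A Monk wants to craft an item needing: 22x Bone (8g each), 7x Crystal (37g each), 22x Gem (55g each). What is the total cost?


Cost breakdown:
  Bone: 22 * 8 = 176
  Crystal: 7 * 37 = 259
  Gem: 22 * 55 = 1210
Total = 176 + 259 + 1210 = 1645

1645 gold


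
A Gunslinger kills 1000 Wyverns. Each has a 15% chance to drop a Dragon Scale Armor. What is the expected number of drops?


Expected drops = kills * (drop_rate / 100)
= 1000 * (15 / 100)
= 1000 * 0.15
= 150.0

150.0 drops


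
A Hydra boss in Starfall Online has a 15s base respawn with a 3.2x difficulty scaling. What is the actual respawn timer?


Respawn time = base * multiplier
= 15 * 3.2
= 48.0 seconds

48.0 seconds


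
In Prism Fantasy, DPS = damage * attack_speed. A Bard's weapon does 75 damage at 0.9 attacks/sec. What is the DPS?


DPS = damage * attack_speed
= 75 * 0.9
= 67.5

67.5 DPS


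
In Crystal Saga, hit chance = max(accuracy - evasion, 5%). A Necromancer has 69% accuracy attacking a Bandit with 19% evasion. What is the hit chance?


accuracy - evasion = 69 - 19 = 50
Apply floor: max(50, 5) = 50
Hit chance = 50%

50%


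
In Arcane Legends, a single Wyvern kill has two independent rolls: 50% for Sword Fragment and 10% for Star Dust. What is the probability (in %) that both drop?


For independent events, P(both) = P(A) * P(B)
= 50% * 10%
= 500 / 100 %
= 5.0%

5.0%


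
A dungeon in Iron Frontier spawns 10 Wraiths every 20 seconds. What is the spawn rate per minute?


Spawns per minute = count * (60 / interval)
= 10 * (60 / 20)
= 10 * 3.0
= 30.0

30.0 per minute


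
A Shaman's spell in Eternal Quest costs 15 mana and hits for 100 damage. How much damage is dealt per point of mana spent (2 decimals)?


Efficiency = damage / mana
= 100 / 15
= 6.67

6.67 dmg/mana


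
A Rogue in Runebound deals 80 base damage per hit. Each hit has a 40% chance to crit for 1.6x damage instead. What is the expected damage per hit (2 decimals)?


E[dmg] = base * (1 + crit_chance * (crit_mult - 1))
cc as decimal = 40/100 = 0.4
cm - 1 = 1.6 - 1 = 0.6
Bonus factor = 0.4 * 0.6 = 0.24
Total multiplier = 1 + 0.24 = 1.24
Expected damage = 80 * 1.24 = 99.20

99.20 damage


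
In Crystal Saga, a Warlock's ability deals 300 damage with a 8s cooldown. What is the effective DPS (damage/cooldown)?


DPS = damage / cooldown
= 300 / 8
= 37.50

37.50 DPS


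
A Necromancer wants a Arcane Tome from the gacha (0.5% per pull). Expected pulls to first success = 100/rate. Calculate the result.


Expected pulls for a geometric distribution = 1/p = 100 / rate%
= 100 / 0.5
= 200.0

200.0 pulls


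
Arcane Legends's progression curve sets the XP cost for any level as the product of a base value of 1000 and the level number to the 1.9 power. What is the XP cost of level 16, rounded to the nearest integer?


XP = 1000 * level^1.9
Substitute level = 16:
XP = 1000 * 16^1.9
= 1000 * 194.0117
= 194012

194012 XP


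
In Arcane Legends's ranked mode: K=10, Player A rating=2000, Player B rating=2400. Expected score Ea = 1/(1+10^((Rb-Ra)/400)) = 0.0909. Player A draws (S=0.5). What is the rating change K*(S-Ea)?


Elo update: delta = K * (S - Ea), where S = 0.5 (draws)
S - Ea = 0.5 - 0.0909 = 0.4091
Rating change = 10 * 0.4091
= 4.09

4.09 rating points


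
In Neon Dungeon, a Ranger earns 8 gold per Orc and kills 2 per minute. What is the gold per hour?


Gold per minute = 8 * 2 = 16
Gold per hour = 16 * 60 = 960

960 gold/hour


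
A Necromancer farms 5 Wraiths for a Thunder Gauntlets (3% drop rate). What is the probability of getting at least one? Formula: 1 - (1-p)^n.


P(at least one) = 1 - P(none) = 1 - (1-p)^n
p = 3/100 = 0.03
1 - p = 0.97
(1 - p)^5 = 0.97^5 = 0.858734
P(at least one) = 1 - 0.858734 = 0.1413

0.1413


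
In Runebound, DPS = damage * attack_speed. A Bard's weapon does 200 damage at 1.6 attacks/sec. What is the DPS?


DPS = damage * attack_speed
= 200 * 1.6
= 320.0

320.0 DPS
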